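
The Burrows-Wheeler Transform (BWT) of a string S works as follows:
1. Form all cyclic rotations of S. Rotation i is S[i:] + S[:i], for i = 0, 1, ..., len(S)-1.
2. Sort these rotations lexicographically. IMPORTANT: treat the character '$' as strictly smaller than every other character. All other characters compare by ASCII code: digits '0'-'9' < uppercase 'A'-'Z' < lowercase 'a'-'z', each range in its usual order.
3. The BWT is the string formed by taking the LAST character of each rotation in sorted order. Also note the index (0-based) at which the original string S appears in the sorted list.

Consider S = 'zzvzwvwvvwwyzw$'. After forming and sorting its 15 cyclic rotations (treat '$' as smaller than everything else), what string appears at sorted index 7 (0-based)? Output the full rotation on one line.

Answer: wvwvvwwyzw$zzvz

Derivation:
All 15 rotations (rotation i = S[i:]+S[:i]):
  rot[0] = zzvzwvwvvwwyzw$
  rot[1] = zvzwvwvvwwyzw$z
  rot[2] = vzwvwvvwwyzw$zz
  rot[3] = zwvwvvwwyzw$zzv
  rot[4] = wvwvvwwyzw$zzvz
  rot[5] = vwvvwwyzw$zzvzw
  rot[6] = wvvwwyzw$zzvzwv
  rot[7] = vvwwyzw$zzvzwvw
  rot[8] = vwwyzw$zzvzwvwv
  rot[9] = wwyzw$zzvzwvwvv
  rot[10] = wyzw$zzvzwvwvvw
  rot[11] = yzw$zzvzwvwvvww
  rot[12] = zw$zzvzwvwvvwwy
  rot[13] = w$zzvzwvwvvwwyz
  rot[14] = $zzvzwvwvvwwyzw
Sorted (with $ < everything):
  sorted[0] = $zzvzwvwvvwwyzw
  sorted[1] = vvwwyzw$zzvzwvw
  sorted[2] = vwvvwwyzw$zzvzw
  sorted[3] = vwwyzw$zzvzwvwv
  sorted[4] = vzwvwvvwwyzw$zz
  sorted[5] = w$zzvzwvwvvwwyz
  sorted[6] = wvvwwyzw$zzvzwv
  sorted[7] = wvwvvwwyzw$zzvz
  sorted[8] = wwyzw$zzvzwvwvv
  sorted[9] = wyzw$zzvzwvwvvw
  sorted[10] = yzw$zzvzwvwvvww
  sorted[11] = zvzwvwvvwwyzw$z
  sorted[12] = zw$zzvzwvwvvwwy
  sorted[13] = zwvwvvwwyzw$zzv
  sorted[14] = zzvzwvwvvwwyzw$
sorted[7] = wvwvvwwyzw$zzvz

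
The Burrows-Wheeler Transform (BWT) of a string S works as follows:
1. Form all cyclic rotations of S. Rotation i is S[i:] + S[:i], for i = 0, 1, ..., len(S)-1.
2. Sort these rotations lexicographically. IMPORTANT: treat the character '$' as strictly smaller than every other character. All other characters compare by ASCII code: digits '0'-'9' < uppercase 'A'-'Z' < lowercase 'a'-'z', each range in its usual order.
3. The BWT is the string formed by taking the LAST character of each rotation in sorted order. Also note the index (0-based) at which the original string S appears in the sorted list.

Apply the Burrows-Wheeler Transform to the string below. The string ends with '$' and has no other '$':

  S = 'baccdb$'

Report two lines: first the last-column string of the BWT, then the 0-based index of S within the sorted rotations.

All 7 rotations (rotation i = S[i:]+S[:i]):
  rot[0] = baccdb$
  rot[1] = accdb$b
  rot[2] = ccdb$ba
  rot[3] = cdb$bac
  rot[4] = db$bacc
  rot[5] = b$baccd
  rot[6] = $baccdb
Sorted (with $ < everything):
  sorted[0] = $baccdb  (last char: 'b')
  sorted[1] = accdb$b  (last char: 'b')
  sorted[2] = b$baccd  (last char: 'd')
  sorted[3] = baccdb$  (last char: '$')
  sorted[4] = ccdb$ba  (last char: 'a')
  sorted[5] = cdb$bac  (last char: 'c')
  sorted[6] = db$bacc  (last char: 'c')
Last column: bbd$acc
Original string S is at sorted index 3

Answer: bbd$acc
3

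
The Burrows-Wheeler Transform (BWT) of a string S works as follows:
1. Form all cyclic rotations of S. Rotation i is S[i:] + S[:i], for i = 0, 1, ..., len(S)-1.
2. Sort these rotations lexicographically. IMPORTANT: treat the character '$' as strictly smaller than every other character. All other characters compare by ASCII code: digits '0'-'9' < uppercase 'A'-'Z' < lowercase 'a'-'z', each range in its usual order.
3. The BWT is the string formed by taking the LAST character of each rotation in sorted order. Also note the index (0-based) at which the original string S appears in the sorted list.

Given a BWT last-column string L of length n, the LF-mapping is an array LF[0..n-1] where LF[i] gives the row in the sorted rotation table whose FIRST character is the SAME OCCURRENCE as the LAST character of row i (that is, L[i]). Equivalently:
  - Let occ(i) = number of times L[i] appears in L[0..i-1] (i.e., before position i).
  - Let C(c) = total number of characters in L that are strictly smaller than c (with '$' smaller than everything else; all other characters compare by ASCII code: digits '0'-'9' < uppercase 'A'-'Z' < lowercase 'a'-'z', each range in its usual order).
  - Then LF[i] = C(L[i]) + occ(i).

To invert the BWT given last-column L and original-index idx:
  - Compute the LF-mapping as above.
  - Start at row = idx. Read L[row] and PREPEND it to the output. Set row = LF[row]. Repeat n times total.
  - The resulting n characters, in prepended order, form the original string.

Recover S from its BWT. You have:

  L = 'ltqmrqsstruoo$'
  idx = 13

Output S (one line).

Answer: usrotrsqqmotl$

Derivation:
LF mapping: 1 11 5 2 7 6 9 10 12 8 13 3 4 0
Walk LF starting at row 13, prepending L[row]:
  step 1: row=13, L[13]='$', prepend. Next row=LF[13]=0
  step 2: row=0, L[0]='l', prepend. Next row=LF[0]=1
  step 3: row=1, L[1]='t', prepend. Next row=LF[1]=11
  step 4: row=11, L[11]='o', prepend. Next row=LF[11]=3
  step 5: row=3, L[3]='m', prepend. Next row=LF[3]=2
  step 6: row=2, L[2]='q', prepend. Next row=LF[2]=5
  step 7: row=5, L[5]='q', prepend. Next row=LF[5]=6
  step 8: row=6, L[6]='s', prepend. Next row=LF[6]=9
  step 9: row=9, L[9]='r', prepend. Next row=LF[9]=8
  step 10: row=8, L[8]='t', prepend. Next row=LF[8]=12
  step 11: row=12, L[12]='o', prepend. Next row=LF[12]=4
  step 12: row=4, L[4]='r', prepend. Next row=LF[4]=7
  step 13: row=7, L[7]='s', prepend. Next row=LF[7]=10
  step 14: row=10, L[10]='u', prepend. Next row=LF[10]=13
Reversed output: usrotrsqqmotl$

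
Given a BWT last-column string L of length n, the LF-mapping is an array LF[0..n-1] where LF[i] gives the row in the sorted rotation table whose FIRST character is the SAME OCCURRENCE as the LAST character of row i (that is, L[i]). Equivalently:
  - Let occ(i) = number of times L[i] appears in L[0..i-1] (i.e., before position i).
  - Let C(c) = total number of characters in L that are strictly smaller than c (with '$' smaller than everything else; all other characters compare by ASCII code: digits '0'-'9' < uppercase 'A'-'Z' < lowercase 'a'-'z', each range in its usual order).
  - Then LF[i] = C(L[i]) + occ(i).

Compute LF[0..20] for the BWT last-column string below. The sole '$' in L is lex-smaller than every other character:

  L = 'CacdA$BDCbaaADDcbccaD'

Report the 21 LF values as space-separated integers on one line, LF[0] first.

Char counts: '$':1, 'A':2, 'B':1, 'C':2, 'D':4, 'a':4, 'b':2, 'c':4, 'd':1
C (first-col start): C('$')=0, C('A')=1, C('B')=3, C('C')=4, C('D')=6, C('a')=10, C('b')=14, C('c')=16, C('d')=20
L[0]='C': occ=0, LF[0]=C('C')+0=4+0=4
L[1]='a': occ=0, LF[1]=C('a')+0=10+0=10
L[2]='c': occ=0, LF[2]=C('c')+0=16+0=16
L[3]='d': occ=0, LF[3]=C('d')+0=20+0=20
L[4]='A': occ=0, LF[4]=C('A')+0=1+0=1
L[5]='$': occ=0, LF[5]=C('$')+0=0+0=0
L[6]='B': occ=0, LF[6]=C('B')+0=3+0=3
L[7]='D': occ=0, LF[7]=C('D')+0=6+0=6
L[8]='C': occ=1, LF[8]=C('C')+1=4+1=5
L[9]='b': occ=0, LF[9]=C('b')+0=14+0=14
L[10]='a': occ=1, LF[10]=C('a')+1=10+1=11
L[11]='a': occ=2, LF[11]=C('a')+2=10+2=12
L[12]='A': occ=1, LF[12]=C('A')+1=1+1=2
L[13]='D': occ=1, LF[13]=C('D')+1=6+1=7
L[14]='D': occ=2, LF[14]=C('D')+2=6+2=8
L[15]='c': occ=1, LF[15]=C('c')+1=16+1=17
L[16]='b': occ=1, LF[16]=C('b')+1=14+1=15
L[17]='c': occ=2, LF[17]=C('c')+2=16+2=18
L[18]='c': occ=3, LF[18]=C('c')+3=16+3=19
L[19]='a': occ=3, LF[19]=C('a')+3=10+3=13
L[20]='D': occ=3, LF[20]=C('D')+3=6+3=9

Answer: 4 10 16 20 1 0 3 6 5 14 11 12 2 7 8 17 15 18 19 13 9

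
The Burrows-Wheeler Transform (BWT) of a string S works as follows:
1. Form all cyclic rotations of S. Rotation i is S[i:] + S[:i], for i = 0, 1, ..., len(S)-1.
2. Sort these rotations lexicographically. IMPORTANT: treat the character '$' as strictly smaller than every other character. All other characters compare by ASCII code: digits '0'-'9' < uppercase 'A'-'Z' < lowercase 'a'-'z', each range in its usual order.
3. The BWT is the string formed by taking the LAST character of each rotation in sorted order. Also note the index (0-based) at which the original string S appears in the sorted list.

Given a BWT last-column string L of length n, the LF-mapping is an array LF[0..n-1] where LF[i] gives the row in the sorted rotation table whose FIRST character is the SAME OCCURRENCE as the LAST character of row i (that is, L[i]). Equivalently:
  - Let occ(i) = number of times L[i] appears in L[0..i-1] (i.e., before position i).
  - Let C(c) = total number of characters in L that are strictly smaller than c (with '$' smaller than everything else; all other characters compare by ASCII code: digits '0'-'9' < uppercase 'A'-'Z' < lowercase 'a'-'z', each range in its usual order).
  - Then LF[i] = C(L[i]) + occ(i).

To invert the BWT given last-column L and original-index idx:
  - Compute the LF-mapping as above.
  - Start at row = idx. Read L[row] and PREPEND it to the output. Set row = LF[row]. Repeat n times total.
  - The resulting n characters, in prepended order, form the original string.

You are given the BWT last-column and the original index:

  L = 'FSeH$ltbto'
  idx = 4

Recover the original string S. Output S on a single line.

LF mapping: 1 3 5 2 0 6 8 4 9 7
Walk LF starting at row 4, prepending L[row]:
  step 1: row=4, L[4]='$', prepend. Next row=LF[4]=0
  step 2: row=0, L[0]='F', prepend. Next row=LF[0]=1
  step 3: row=1, L[1]='S', prepend. Next row=LF[1]=3
  step 4: row=3, L[3]='H', prepend. Next row=LF[3]=2
  step 5: row=2, L[2]='e', prepend. Next row=LF[2]=5
  step 6: row=5, L[5]='l', prepend. Next row=LF[5]=6
  step 7: row=6, L[6]='t', prepend. Next row=LF[6]=8
  step 8: row=8, L[8]='t', prepend. Next row=LF[8]=9
  step 9: row=9, L[9]='o', prepend. Next row=LF[9]=7
  step 10: row=7, L[7]='b', prepend. Next row=LF[7]=4
Reversed output: bottleHSF$

Answer: bottleHSF$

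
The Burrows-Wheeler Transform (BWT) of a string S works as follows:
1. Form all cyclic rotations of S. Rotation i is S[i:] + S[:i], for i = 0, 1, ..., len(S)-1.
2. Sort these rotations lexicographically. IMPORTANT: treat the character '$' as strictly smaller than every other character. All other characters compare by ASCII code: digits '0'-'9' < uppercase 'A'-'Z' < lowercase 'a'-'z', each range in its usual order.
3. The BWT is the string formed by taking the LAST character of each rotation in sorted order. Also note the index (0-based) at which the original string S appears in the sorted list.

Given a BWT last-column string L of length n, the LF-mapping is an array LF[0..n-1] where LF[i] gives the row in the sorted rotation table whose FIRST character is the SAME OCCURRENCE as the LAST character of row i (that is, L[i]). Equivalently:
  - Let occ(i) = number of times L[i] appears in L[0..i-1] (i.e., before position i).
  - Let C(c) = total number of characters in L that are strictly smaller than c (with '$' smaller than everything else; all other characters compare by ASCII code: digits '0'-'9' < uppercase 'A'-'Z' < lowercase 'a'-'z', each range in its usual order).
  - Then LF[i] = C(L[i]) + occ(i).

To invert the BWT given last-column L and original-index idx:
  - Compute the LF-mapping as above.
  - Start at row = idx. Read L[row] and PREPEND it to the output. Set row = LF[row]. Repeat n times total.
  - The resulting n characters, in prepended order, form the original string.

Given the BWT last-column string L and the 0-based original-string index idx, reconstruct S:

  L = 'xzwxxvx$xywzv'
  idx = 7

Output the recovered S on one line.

LF mapping: 5 11 3 6 7 1 8 0 9 10 4 12 2
Walk LF starting at row 7, prepending L[row]:
  step 1: row=7, L[7]='$', prepend. Next row=LF[7]=0
  step 2: row=0, L[0]='x', prepend. Next row=LF[0]=5
  step 3: row=5, L[5]='v', prepend. Next row=LF[5]=1
  step 4: row=1, L[1]='z', prepend. Next row=LF[1]=11
  step 5: row=11, L[11]='z', prepend. Next row=LF[11]=12
  step 6: row=12, L[12]='v', prepend. Next row=LF[12]=2
  step 7: row=2, L[2]='w', prepend. Next row=LF[2]=3
  step 8: row=3, L[3]='x', prepend. Next row=LF[3]=6
  step 9: row=6, L[6]='x', prepend. Next row=LF[6]=8
  step 10: row=8, L[8]='x', prepend. Next row=LF[8]=9
  step 11: row=9, L[9]='y', prepend. Next row=LF[9]=10
  step 12: row=10, L[10]='w', prepend. Next row=LF[10]=4
  step 13: row=4, L[4]='x', prepend. Next row=LF[4]=7
Reversed output: xwyxxxwvzzvx$

Answer: xwyxxxwvzzvx$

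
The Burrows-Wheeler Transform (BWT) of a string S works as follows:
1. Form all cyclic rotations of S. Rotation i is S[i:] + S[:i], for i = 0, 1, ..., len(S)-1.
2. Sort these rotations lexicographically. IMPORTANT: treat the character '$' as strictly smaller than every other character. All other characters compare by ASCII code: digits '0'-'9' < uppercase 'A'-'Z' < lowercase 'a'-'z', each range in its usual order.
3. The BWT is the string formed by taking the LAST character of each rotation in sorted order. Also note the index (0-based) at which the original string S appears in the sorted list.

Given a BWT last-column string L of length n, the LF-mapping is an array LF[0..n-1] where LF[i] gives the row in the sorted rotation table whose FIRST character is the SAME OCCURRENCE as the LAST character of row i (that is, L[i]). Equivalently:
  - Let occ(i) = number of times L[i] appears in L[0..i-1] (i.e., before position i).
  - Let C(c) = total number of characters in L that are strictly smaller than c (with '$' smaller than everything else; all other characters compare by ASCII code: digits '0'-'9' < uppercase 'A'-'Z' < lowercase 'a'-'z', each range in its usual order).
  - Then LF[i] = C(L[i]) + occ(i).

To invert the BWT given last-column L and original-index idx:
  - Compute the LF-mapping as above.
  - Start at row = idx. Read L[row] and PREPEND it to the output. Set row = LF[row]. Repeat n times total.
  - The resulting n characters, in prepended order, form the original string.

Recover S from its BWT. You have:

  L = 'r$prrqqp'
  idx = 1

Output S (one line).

Answer: pprqrqr$

Derivation:
LF mapping: 5 0 1 6 7 3 4 2
Walk LF starting at row 1, prepending L[row]:
  step 1: row=1, L[1]='$', prepend. Next row=LF[1]=0
  step 2: row=0, L[0]='r', prepend. Next row=LF[0]=5
  step 3: row=5, L[5]='q', prepend. Next row=LF[5]=3
  step 4: row=3, L[3]='r', prepend. Next row=LF[3]=6
  step 5: row=6, L[6]='q', prepend. Next row=LF[6]=4
  step 6: row=4, L[4]='r', prepend. Next row=LF[4]=7
  step 7: row=7, L[7]='p', prepend. Next row=LF[7]=2
  step 8: row=2, L[2]='p', prepend. Next row=LF[2]=1
Reversed output: pprqrqr$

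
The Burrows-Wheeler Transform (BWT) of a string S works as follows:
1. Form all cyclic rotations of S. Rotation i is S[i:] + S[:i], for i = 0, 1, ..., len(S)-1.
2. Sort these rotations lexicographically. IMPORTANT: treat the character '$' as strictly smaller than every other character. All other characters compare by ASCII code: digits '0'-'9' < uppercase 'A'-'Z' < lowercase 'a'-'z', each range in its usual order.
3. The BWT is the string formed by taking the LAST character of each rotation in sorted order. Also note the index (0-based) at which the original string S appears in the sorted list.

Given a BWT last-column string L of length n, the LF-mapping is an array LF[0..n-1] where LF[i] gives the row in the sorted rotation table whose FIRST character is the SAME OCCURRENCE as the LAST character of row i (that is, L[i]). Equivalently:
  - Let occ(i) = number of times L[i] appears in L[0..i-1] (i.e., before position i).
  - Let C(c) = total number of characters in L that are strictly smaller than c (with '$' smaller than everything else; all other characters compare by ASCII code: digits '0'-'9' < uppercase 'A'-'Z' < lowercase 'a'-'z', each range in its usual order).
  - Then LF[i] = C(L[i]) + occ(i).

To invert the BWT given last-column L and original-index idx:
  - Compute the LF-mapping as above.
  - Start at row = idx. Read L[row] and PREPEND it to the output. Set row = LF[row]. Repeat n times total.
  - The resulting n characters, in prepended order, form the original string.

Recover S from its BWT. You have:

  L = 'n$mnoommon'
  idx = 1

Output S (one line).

Answer: mmnoonmon$

Derivation:
LF mapping: 4 0 1 5 7 8 2 3 9 6
Walk LF starting at row 1, prepending L[row]:
  step 1: row=1, L[1]='$', prepend. Next row=LF[1]=0
  step 2: row=0, L[0]='n', prepend. Next row=LF[0]=4
  step 3: row=4, L[4]='o', prepend. Next row=LF[4]=7
  step 4: row=7, L[7]='m', prepend. Next row=LF[7]=3
  step 5: row=3, L[3]='n', prepend. Next row=LF[3]=5
  step 6: row=5, L[5]='o', prepend. Next row=LF[5]=8
  step 7: row=8, L[8]='o', prepend. Next row=LF[8]=9
  step 8: row=9, L[9]='n', prepend. Next row=LF[9]=6
  step 9: row=6, L[6]='m', prepend. Next row=LF[6]=2
  step 10: row=2, L[2]='m', prepend. Next row=LF[2]=1
Reversed output: mmnoonmon$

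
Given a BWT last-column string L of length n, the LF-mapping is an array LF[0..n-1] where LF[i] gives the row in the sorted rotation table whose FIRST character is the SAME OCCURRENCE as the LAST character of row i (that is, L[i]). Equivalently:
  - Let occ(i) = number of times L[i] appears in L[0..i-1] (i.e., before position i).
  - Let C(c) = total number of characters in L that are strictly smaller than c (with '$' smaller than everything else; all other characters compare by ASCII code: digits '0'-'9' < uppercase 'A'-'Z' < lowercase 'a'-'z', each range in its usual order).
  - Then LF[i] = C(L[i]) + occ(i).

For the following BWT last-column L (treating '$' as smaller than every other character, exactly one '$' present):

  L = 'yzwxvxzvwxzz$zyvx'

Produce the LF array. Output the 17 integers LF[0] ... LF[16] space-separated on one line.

Answer: 10 12 4 6 1 7 13 2 5 8 14 15 0 16 11 3 9

Derivation:
Char counts: '$':1, 'v':3, 'w':2, 'x':4, 'y':2, 'z':5
C (first-col start): C('$')=0, C('v')=1, C('w')=4, C('x')=6, C('y')=10, C('z')=12
L[0]='y': occ=0, LF[0]=C('y')+0=10+0=10
L[1]='z': occ=0, LF[1]=C('z')+0=12+0=12
L[2]='w': occ=0, LF[2]=C('w')+0=4+0=4
L[3]='x': occ=0, LF[3]=C('x')+0=6+0=6
L[4]='v': occ=0, LF[4]=C('v')+0=1+0=1
L[5]='x': occ=1, LF[5]=C('x')+1=6+1=7
L[6]='z': occ=1, LF[6]=C('z')+1=12+1=13
L[7]='v': occ=1, LF[7]=C('v')+1=1+1=2
L[8]='w': occ=1, LF[8]=C('w')+1=4+1=5
L[9]='x': occ=2, LF[9]=C('x')+2=6+2=8
L[10]='z': occ=2, LF[10]=C('z')+2=12+2=14
L[11]='z': occ=3, LF[11]=C('z')+3=12+3=15
L[12]='$': occ=0, LF[12]=C('$')+0=0+0=0
L[13]='z': occ=4, LF[13]=C('z')+4=12+4=16
L[14]='y': occ=1, LF[14]=C('y')+1=10+1=11
L[15]='v': occ=2, LF[15]=C('v')+2=1+2=3
L[16]='x': occ=3, LF[16]=C('x')+3=6+3=9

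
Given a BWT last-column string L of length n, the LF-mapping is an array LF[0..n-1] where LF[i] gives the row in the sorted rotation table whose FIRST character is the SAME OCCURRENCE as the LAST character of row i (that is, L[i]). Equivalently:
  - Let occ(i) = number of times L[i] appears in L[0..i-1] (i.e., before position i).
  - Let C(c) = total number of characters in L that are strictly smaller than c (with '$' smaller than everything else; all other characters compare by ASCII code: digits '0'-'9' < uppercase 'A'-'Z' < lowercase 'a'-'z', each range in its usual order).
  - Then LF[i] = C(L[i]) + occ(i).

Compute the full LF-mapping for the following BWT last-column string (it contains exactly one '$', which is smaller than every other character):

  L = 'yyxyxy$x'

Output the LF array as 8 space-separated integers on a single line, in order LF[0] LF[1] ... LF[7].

Answer: 4 5 1 6 2 7 0 3

Derivation:
Char counts: '$':1, 'x':3, 'y':4
C (first-col start): C('$')=0, C('x')=1, C('y')=4
L[0]='y': occ=0, LF[0]=C('y')+0=4+0=4
L[1]='y': occ=1, LF[1]=C('y')+1=4+1=5
L[2]='x': occ=0, LF[2]=C('x')+0=1+0=1
L[3]='y': occ=2, LF[3]=C('y')+2=4+2=6
L[4]='x': occ=1, LF[4]=C('x')+1=1+1=2
L[5]='y': occ=3, LF[5]=C('y')+3=4+3=7
L[6]='$': occ=0, LF[6]=C('$')+0=0+0=0
L[7]='x': occ=2, LF[7]=C('x')+2=1+2=3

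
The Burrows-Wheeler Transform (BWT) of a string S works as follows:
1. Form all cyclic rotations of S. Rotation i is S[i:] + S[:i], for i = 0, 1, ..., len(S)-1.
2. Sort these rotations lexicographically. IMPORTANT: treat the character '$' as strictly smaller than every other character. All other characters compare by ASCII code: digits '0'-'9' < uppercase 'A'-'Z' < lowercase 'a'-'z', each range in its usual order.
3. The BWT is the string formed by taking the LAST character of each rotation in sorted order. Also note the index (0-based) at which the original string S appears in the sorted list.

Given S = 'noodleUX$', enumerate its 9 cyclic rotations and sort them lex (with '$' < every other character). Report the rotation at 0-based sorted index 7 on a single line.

All 9 rotations (rotation i = S[i:]+S[:i]):
  rot[0] = noodleUX$
  rot[1] = oodleUX$n
  rot[2] = odleUX$no
  rot[3] = dleUX$noo
  rot[4] = leUX$nood
  rot[5] = eUX$noodl
  rot[6] = UX$noodle
  rot[7] = X$noodleU
  rot[8] = $noodleUX
Sorted (with $ < everything):
  sorted[0] = $noodleUX
  sorted[1] = UX$noodle
  sorted[2] = X$noodleU
  sorted[3] = dleUX$noo
  sorted[4] = eUX$noodl
  sorted[5] = leUX$nood
  sorted[6] = noodleUX$
  sorted[7] = odleUX$no
  sorted[8] = oodleUX$n
sorted[7] = odleUX$no

Answer: odleUX$no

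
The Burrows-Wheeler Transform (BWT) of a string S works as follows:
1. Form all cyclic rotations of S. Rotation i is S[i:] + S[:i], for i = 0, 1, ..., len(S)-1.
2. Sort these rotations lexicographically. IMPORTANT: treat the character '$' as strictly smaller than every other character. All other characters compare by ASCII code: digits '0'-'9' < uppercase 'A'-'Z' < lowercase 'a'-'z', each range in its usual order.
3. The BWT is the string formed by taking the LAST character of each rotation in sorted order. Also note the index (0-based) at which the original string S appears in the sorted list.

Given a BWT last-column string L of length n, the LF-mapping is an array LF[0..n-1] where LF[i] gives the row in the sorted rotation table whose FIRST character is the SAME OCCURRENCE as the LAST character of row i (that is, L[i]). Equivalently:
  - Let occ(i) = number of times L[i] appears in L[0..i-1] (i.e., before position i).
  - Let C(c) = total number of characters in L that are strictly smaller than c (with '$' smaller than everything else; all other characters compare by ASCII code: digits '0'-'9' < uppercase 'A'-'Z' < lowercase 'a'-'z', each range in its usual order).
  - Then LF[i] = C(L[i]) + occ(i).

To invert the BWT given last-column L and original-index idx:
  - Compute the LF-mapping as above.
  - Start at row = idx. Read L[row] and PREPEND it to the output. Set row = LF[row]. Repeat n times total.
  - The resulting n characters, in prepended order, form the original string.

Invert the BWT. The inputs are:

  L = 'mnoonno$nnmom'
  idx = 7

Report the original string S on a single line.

LF mapping: 1 4 9 10 5 6 11 0 7 8 2 12 3
Walk LF starting at row 7, prepending L[row]:
  step 1: row=7, L[7]='$', prepend. Next row=LF[7]=0
  step 2: row=0, L[0]='m', prepend. Next row=LF[0]=1
  step 3: row=1, L[1]='n', prepend. Next row=LF[1]=4
  step 4: row=4, L[4]='n', prepend. Next row=LF[4]=5
  step 5: row=5, L[5]='n', prepend. Next row=LF[5]=6
  step 6: row=6, L[6]='o', prepend. Next row=LF[6]=11
  step 7: row=11, L[11]='o', prepend. Next row=LF[11]=12
  step 8: row=12, L[12]='m', prepend. Next row=LF[12]=3
  step 9: row=3, L[3]='o', prepend. Next row=LF[3]=10
  step 10: row=10, L[10]='m', prepend. Next row=LF[10]=2
  step 11: row=2, L[2]='o', prepend. Next row=LF[2]=9
  step 12: row=9, L[9]='n', prepend. Next row=LF[9]=8
  step 13: row=8, L[8]='n', prepend. Next row=LF[8]=7
Reversed output: nnomomoonnnm$

Answer: nnomomoonnnm$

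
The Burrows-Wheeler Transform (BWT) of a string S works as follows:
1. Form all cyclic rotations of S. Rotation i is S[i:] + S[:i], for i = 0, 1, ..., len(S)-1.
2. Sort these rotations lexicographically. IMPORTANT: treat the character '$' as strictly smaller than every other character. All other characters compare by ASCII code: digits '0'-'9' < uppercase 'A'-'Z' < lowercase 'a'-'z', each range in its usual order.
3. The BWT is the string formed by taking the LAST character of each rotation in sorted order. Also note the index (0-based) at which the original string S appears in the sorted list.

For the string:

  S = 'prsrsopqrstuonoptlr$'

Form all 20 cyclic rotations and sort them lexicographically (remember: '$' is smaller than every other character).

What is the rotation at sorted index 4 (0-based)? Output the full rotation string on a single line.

All 20 rotations (rotation i = S[i:]+S[:i]):
  rot[0] = prsrsopqrstuonoptlr$
  rot[1] = rsrsopqrstuonoptlr$p
  rot[2] = srsopqrstuonoptlr$pr
  rot[3] = rsopqrstuonoptlr$prs
  rot[4] = sopqrstuonoptlr$prsr
  rot[5] = opqrstuonoptlr$prsrs
  rot[6] = pqrstuonoptlr$prsrso
  rot[7] = qrstuonoptlr$prsrsop
  rot[8] = rstuonoptlr$prsrsopq
  rot[9] = stuonoptlr$prsrsopqr
  rot[10] = tuonoptlr$prsrsopqrs
  rot[11] = uonoptlr$prsrsopqrst
  rot[12] = onoptlr$prsrsopqrstu
  rot[13] = noptlr$prsrsopqrstuo
  rot[14] = optlr$prsrsopqrstuon
  rot[15] = ptlr$prsrsopqrstuono
  rot[16] = tlr$prsrsopqrstuonop
  rot[17] = lr$prsrsopqrstuonopt
  rot[18] = r$prsrsopqrstuonoptl
  rot[19] = $prsrsopqrstuonoptlr
Sorted (with $ < everything):
  sorted[0] = $prsrsopqrstuonoptlr
  sorted[1] = lr$prsrsopqrstuonopt
  sorted[2] = noptlr$prsrsopqrstuo
  sorted[3] = onoptlr$prsrsopqrstu
  sorted[4] = opqrstuonoptlr$prsrs
  sorted[5] = optlr$prsrsopqrstuon
  sorted[6] = pqrstuonoptlr$prsrso
  sorted[7] = prsrsopqrstuonoptlr$
  sorted[8] = ptlr$prsrsopqrstuono
  sorted[9] = qrstuonoptlr$prsrsop
  sorted[10] = r$prsrsopqrstuonoptl
  sorted[11] = rsopqrstuonoptlr$prs
  sorted[12] = rsrsopqrstuonoptlr$p
  sorted[13] = rstuonoptlr$prsrsopq
  sorted[14] = sopqrstuonoptlr$prsr
  sorted[15] = srsopqrstuonoptlr$pr
  sorted[16] = stuonoptlr$prsrsopqr
  sorted[17] = tlr$prsrsopqrstuonop
  sorted[18] = tuonoptlr$prsrsopqrs
  sorted[19] = uonoptlr$prsrsopqrst
sorted[4] = opqrstuonoptlr$prsrs

Answer: opqrstuonoptlr$prsrs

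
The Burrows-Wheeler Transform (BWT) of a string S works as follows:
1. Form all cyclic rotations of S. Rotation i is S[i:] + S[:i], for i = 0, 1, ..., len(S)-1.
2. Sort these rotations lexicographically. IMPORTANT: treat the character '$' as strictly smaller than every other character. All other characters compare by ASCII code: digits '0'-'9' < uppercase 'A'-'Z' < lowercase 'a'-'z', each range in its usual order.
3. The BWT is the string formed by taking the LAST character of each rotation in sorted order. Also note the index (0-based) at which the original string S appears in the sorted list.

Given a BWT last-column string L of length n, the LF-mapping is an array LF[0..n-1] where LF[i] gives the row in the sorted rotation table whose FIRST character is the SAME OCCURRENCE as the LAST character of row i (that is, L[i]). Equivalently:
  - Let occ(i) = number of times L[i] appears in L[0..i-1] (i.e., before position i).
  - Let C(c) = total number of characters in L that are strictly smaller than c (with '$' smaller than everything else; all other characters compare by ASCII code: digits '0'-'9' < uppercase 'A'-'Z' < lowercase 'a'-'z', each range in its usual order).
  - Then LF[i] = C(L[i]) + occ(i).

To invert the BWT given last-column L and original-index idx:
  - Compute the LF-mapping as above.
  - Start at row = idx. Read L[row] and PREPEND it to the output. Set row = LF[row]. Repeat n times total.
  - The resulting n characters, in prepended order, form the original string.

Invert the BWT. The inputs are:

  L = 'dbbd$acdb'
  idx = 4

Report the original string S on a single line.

LF mapping: 6 2 3 7 0 1 5 8 4
Walk LF starting at row 4, prepending L[row]:
  step 1: row=4, L[4]='$', prepend. Next row=LF[4]=0
  step 2: row=0, L[0]='d', prepend. Next row=LF[0]=6
  step 3: row=6, L[6]='c', prepend. Next row=LF[6]=5
  step 4: row=5, L[5]='a', prepend. Next row=LF[5]=1
  step 5: row=1, L[1]='b', prepend. Next row=LF[1]=2
  step 6: row=2, L[2]='b', prepend. Next row=LF[2]=3
  step 7: row=3, L[3]='d', prepend. Next row=LF[3]=7
  step 8: row=7, L[7]='d', prepend. Next row=LF[7]=8
  step 9: row=8, L[8]='b', prepend. Next row=LF[8]=4
Reversed output: bddbbacd$

Answer: bddbbacd$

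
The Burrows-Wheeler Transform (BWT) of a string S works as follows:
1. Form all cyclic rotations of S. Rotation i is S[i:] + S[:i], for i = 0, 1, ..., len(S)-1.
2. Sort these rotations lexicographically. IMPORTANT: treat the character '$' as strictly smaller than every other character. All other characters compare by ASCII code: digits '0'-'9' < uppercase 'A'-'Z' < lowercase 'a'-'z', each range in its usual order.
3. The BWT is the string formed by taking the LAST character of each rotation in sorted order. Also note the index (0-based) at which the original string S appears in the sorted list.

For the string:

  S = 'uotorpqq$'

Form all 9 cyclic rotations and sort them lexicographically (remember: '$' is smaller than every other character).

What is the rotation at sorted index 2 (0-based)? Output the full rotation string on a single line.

Answer: otorpqq$u

Derivation:
All 9 rotations (rotation i = S[i:]+S[:i]):
  rot[0] = uotorpqq$
  rot[1] = otorpqq$u
  rot[2] = torpqq$uo
  rot[3] = orpqq$uot
  rot[4] = rpqq$uoto
  rot[5] = pqq$uotor
  rot[6] = qq$uotorp
  rot[7] = q$uotorpq
  rot[8] = $uotorpqq
Sorted (with $ < everything):
  sorted[0] = $uotorpqq
  sorted[1] = orpqq$uot
  sorted[2] = otorpqq$u
  sorted[3] = pqq$uotor
  sorted[4] = q$uotorpq
  sorted[5] = qq$uotorp
  sorted[6] = rpqq$uoto
  sorted[7] = torpqq$uo
  sorted[8] = uotorpqq$
sorted[2] = otorpqq$u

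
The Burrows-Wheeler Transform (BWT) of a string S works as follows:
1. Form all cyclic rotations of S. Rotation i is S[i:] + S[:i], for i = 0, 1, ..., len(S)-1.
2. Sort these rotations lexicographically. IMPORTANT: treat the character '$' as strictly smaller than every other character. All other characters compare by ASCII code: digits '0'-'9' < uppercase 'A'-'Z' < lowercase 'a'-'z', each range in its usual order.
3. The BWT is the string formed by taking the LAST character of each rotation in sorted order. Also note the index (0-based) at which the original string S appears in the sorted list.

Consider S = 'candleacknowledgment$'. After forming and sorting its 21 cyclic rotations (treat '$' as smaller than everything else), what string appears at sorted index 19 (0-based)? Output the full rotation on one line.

All 21 rotations (rotation i = S[i:]+S[:i]):
  rot[0] = candleacknowledgment$
  rot[1] = andleacknowledgment$c
  rot[2] = ndleacknowledgment$ca
  rot[3] = dleacknowledgment$can
  rot[4] = leacknowledgment$cand
  rot[5] = eacknowledgment$candl
  rot[6] = acknowledgment$candle
  rot[7] = cknowledgment$candlea
  rot[8] = knowledgment$candleac
  rot[9] = nowledgment$candleack
  rot[10] = owledgment$candleackn
  rot[11] = wledgment$candleackno
  rot[12] = ledgment$candleacknow
  rot[13] = edgment$candleacknowl
  rot[14] = dgment$candleacknowle
  rot[15] = gment$candleacknowled
  rot[16] = ment$candleacknowledg
  rot[17] = ent$candleacknowledgm
  rot[18] = nt$candleacknowledgme
  rot[19] = t$candleacknowledgmen
  rot[20] = $candleacknowledgment
Sorted (with $ < everything):
  sorted[0] = $candleacknowledgment
  sorted[1] = acknowledgment$candle
  sorted[2] = andleacknowledgment$c
  sorted[3] = candleacknowledgment$
  sorted[4] = cknowledgment$candlea
  sorted[5] = dgment$candleacknowle
  sorted[6] = dleacknowledgment$can
  sorted[7] = eacknowledgment$candl
  sorted[8] = edgment$candleacknowl
  sorted[9] = ent$candleacknowledgm
  sorted[10] = gment$candleacknowled
  sorted[11] = knowledgment$candleac
  sorted[12] = leacknowledgment$cand
  sorted[13] = ledgment$candleacknow
  sorted[14] = ment$candleacknowledg
  sorted[15] = ndleacknowledgment$ca
  sorted[16] = nowledgment$candleack
  sorted[17] = nt$candleacknowledgme
  sorted[18] = owledgment$candleackn
  sorted[19] = t$candleacknowledgmen
  sorted[20] = wledgment$candleackno
sorted[19] = t$candleacknowledgmen

Answer: t$candleacknowledgmen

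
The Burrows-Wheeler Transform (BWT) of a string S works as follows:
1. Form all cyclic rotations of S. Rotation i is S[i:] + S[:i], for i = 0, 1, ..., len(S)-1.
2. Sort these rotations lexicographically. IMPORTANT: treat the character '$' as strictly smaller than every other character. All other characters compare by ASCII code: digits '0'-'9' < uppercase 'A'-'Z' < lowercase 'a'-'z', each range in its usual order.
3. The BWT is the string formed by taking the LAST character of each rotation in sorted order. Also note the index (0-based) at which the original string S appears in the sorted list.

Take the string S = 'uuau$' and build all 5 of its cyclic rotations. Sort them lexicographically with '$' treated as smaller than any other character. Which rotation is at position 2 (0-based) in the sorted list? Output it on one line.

Answer: u$uua

Derivation:
All 5 rotations (rotation i = S[i:]+S[:i]):
  rot[0] = uuau$
  rot[1] = uau$u
  rot[2] = au$uu
  rot[3] = u$uua
  rot[4] = $uuau
Sorted (with $ < everything):
  sorted[0] = $uuau
  sorted[1] = au$uu
  sorted[2] = u$uua
  sorted[3] = uau$u
  sorted[4] = uuau$
sorted[2] = u$uua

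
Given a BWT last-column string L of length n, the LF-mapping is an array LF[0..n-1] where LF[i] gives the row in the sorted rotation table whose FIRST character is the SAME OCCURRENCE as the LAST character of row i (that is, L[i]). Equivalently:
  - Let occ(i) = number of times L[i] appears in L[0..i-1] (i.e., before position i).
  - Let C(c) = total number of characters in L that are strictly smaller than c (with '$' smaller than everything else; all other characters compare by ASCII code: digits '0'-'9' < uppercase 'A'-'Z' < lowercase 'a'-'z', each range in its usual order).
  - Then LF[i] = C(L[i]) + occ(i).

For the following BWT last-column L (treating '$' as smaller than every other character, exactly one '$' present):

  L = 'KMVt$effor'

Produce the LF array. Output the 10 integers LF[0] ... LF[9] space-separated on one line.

Answer: 1 2 3 9 0 4 5 6 7 8

Derivation:
Char counts: '$':1, 'K':1, 'M':1, 'V':1, 'e':1, 'f':2, 'o':1, 'r':1, 't':1
C (first-col start): C('$')=0, C('K')=1, C('M')=2, C('V')=3, C('e')=4, C('f')=5, C('o')=7, C('r')=8, C('t')=9
L[0]='K': occ=0, LF[0]=C('K')+0=1+0=1
L[1]='M': occ=0, LF[1]=C('M')+0=2+0=2
L[2]='V': occ=0, LF[2]=C('V')+0=3+0=3
L[3]='t': occ=0, LF[3]=C('t')+0=9+0=9
L[4]='$': occ=0, LF[4]=C('$')+0=0+0=0
L[5]='e': occ=0, LF[5]=C('e')+0=4+0=4
L[6]='f': occ=0, LF[6]=C('f')+0=5+0=5
L[7]='f': occ=1, LF[7]=C('f')+1=5+1=6
L[8]='o': occ=0, LF[8]=C('o')+0=7+0=7
L[9]='r': occ=0, LF[9]=C('r')+0=8+0=8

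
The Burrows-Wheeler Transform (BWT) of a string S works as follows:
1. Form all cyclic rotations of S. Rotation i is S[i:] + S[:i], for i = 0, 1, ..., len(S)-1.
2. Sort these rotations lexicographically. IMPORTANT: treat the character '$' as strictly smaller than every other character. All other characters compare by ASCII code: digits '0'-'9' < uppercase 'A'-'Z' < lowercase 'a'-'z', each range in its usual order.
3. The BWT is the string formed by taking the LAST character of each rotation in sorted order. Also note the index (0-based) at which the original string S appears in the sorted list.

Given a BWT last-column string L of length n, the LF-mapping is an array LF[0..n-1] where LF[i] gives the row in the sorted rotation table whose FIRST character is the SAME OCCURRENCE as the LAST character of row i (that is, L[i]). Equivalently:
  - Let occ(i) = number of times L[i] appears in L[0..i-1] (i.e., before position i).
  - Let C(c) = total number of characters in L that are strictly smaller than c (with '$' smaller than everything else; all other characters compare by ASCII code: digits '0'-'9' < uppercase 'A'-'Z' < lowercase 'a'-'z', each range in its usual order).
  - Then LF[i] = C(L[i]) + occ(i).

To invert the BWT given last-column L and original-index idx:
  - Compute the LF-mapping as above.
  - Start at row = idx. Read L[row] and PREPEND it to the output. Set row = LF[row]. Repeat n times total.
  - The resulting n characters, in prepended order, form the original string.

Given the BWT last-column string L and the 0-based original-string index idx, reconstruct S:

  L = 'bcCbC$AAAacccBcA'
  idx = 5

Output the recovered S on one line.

LF mapping: 9 11 6 10 7 0 1 2 3 8 12 13 14 5 15 4
Walk LF starting at row 5, prepending L[row]:
  step 1: row=5, L[5]='$', prepend. Next row=LF[5]=0
  step 2: row=0, L[0]='b', prepend. Next row=LF[0]=9
  step 3: row=9, L[9]='a', prepend. Next row=LF[9]=8
  step 4: row=8, L[8]='A', prepend. Next row=LF[8]=3
  step 5: row=3, L[3]='b', prepend. Next row=LF[3]=10
  step 6: row=10, L[10]='c', prepend. Next row=LF[10]=12
  step 7: row=12, L[12]='c', prepend. Next row=LF[12]=14
  step 8: row=14, L[14]='c', prepend. Next row=LF[14]=15
  step 9: row=15, L[15]='A', prepend. Next row=LF[15]=4
  step 10: row=4, L[4]='C', prepend. Next row=LF[4]=7
  step 11: row=7, L[7]='A', prepend. Next row=LF[7]=2
  step 12: row=2, L[2]='C', prepend. Next row=LF[2]=6
  step 13: row=6, L[6]='A', prepend. Next row=LF[6]=1
  step 14: row=1, L[1]='c', prepend. Next row=LF[1]=11
  step 15: row=11, L[11]='c', prepend. Next row=LF[11]=13
  step 16: row=13, L[13]='B', prepend. Next row=LF[13]=5
Reversed output: BccACACAcccbAab$

Answer: BccACACAcccbAab$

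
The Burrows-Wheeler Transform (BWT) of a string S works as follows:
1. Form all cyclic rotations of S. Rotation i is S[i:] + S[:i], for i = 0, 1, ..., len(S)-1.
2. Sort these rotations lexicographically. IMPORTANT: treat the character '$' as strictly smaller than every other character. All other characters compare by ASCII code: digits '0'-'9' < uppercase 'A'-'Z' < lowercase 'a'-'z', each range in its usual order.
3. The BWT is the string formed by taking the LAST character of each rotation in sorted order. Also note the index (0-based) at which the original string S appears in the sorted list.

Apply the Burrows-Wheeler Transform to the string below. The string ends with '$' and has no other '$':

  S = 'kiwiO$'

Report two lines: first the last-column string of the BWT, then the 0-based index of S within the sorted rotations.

Answer: Oiwk$i
4

Derivation:
All 6 rotations (rotation i = S[i:]+S[:i]):
  rot[0] = kiwiO$
  rot[1] = iwiO$k
  rot[2] = wiO$ki
  rot[3] = iO$kiw
  rot[4] = O$kiwi
  rot[5] = $kiwiO
Sorted (with $ < everything):
  sorted[0] = $kiwiO  (last char: 'O')
  sorted[1] = O$kiwi  (last char: 'i')
  sorted[2] = iO$kiw  (last char: 'w')
  sorted[3] = iwiO$k  (last char: 'k')
  sorted[4] = kiwiO$  (last char: '$')
  sorted[5] = wiO$ki  (last char: 'i')
Last column: Oiwk$i
Original string S is at sorted index 4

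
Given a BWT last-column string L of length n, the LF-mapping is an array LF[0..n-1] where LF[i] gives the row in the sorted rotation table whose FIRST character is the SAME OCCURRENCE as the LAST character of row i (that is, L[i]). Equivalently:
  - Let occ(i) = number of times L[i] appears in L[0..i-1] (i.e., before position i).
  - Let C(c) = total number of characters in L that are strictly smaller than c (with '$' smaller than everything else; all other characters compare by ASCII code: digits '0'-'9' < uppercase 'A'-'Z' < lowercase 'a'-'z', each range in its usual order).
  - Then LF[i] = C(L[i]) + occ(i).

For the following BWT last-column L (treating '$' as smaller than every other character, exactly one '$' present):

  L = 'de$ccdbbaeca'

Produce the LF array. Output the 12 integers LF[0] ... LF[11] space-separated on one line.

Char counts: '$':1, 'a':2, 'b':2, 'c':3, 'd':2, 'e':2
C (first-col start): C('$')=0, C('a')=1, C('b')=3, C('c')=5, C('d')=8, C('e')=10
L[0]='d': occ=0, LF[0]=C('d')+0=8+0=8
L[1]='e': occ=0, LF[1]=C('e')+0=10+0=10
L[2]='$': occ=0, LF[2]=C('$')+0=0+0=0
L[3]='c': occ=0, LF[3]=C('c')+0=5+0=5
L[4]='c': occ=1, LF[4]=C('c')+1=5+1=6
L[5]='d': occ=1, LF[5]=C('d')+1=8+1=9
L[6]='b': occ=0, LF[6]=C('b')+0=3+0=3
L[7]='b': occ=1, LF[7]=C('b')+1=3+1=4
L[8]='a': occ=0, LF[8]=C('a')+0=1+0=1
L[9]='e': occ=1, LF[9]=C('e')+1=10+1=11
L[10]='c': occ=2, LF[10]=C('c')+2=5+2=7
L[11]='a': occ=1, LF[11]=C('a')+1=1+1=2

Answer: 8 10 0 5 6 9 3 4 1 11 7 2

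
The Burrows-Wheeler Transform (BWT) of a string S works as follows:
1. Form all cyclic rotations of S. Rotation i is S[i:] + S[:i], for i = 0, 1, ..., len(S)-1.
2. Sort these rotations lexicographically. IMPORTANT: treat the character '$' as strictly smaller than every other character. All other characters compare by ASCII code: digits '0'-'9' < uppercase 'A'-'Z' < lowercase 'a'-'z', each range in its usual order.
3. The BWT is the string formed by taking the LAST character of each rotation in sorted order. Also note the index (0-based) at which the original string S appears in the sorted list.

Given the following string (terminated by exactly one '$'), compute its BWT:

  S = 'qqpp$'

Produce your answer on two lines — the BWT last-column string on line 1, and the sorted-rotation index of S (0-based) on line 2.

All 5 rotations (rotation i = S[i:]+S[:i]):
  rot[0] = qqpp$
  rot[1] = qpp$q
  rot[2] = pp$qq
  rot[3] = p$qqp
  rot[4] = $qqpp
Sorted (with $ < everything):
  sorted[0] = $qqpp  (last char: 'p')
  sorted[1] = p$qqp  (last char: 'p')
  sorted[2] = pp$qq  (last char: 'q')
  sorted[3] = qpp$q  (last char: 'q')
  sorted[4] = qqpp$  (last char: '$')
Last column: ppqq$
Original string S is at sorted index 4

Answer: ppqq$
4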